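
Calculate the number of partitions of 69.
3554345

p(n) counts ways to write n as a sum of positive integers (order ignored).
Euler's pentagonal recurrence: p(k) = p(k-1) + p(k-2) - p(k-5) - p(k-7) + p(k-12) + p(k-15) - ... (offsets j(3j∓1)/2, signs ++--, p(0)=1, p(<0)=0).
DP table for k = 0..68: p(0)=1, p(1)=1, p(2)=2, p(3)=3, p(4)=5, p(5)=7, p(6)=11, p(7)=15, p(8)=22, p(9)=30, p(10)=42, p(11)=56, p(12)=77, p(13)=101, p(14)=135, p(15)=176, p(16)=231, p(17)=297, p(18)=385, p(19)=490, p(20)=627, p(21)=792, p(22)=1002, p(23)=1255, p(24)=1575, p(25)=1958, p(26)=2436, p(27)=3010, p(28)=3718, p(29)=4565, p(30)=5604, p(31)=6842, p(32)=8349, p(33)=10143, p(34)=12310, p(35)=14883, p(36)=17977, p(37)=21637, p(38)=26015, p(39)=31185, p(40)=37338, p(41)=44583, p(42)=53174, p(43)=63261, p(44)=75175, p(45)=89134, p(46)=105558, p(47)=124754, p(48)=147273, p(49)=173525, p(50)=204226, p(51)=239943, p(52)=281589, p(53)=329931, p(54)=386155, p(55)=451276, p(56)=526823, p(57)=614154, p(58)=715220, p(59)=831820, p(60)=966467, p(61)=1121505, p(62)=1300156, p(63)=1505499, p(64)=1741630, p(65)=2012558, p(66)=2323520, p(67)=2679689, p(68)=3087735.
Final step: p(69) = p(68) + p(67) - p(64) - p(62) + p(57) + p(54) - p(47) - p(43) + p(34) + p(29) - p(18) - p(12)
= 3087735 + 2679689 - 1741630 - 1300156 + 614154 + 386155 - 124754 - 63261 + 12310 + 4565 - 385 - 77
= 3554345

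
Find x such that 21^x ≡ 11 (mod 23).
21

Baby-step giant-step with step n = ⌈√23⌉ = 5.
Baby steps 21^j mod 23 (j:value) for j=0..4: 0:1, 1:21, 2:4, 3:15, 4:16.
Giant-step multiplier: 21^(-5) ≡ 21^(22-5) = 21^17 ≡ 5 (mod 23).
Giant steps γ_i = 11·5^i mod 23: γ_0=11, γ_1=9, γ_2=22, γ_3=18, γ_4=21 (in table at j=1).
x = i·n + j = 4·5 + 1 = 21.
Check: 21^21 ≡ 11 (mod 23).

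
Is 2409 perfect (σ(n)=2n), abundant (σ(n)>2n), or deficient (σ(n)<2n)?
deficient

Proper divisors of 2409: sum = 1 + 3 + 11 + 33 + 73 + 219 + 803 = 1143
Since 1143 < 2409, 2409 is deficient.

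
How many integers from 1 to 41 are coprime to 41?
40

41 = 41
φ(n) = n × ∏(1 - 1/p) for each prime p dividing n
φ(41) = 41 × (1 - 1/41) = 40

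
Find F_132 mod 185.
154

Matrix identity: Q^n = [[F_(n+1), F_n], [F_n, F_(n-1)]] with Q = [[1,1],[1,0]].
n = 132 = 10000100₂. Square-and-multiply, entries mod 185:
Q^1 = [[1,1],[1,0]]
Q^2 = (Q^1)² = [[2,1],[1,1]]
Q^4 = (Q^2)² = [[5,3],[3,2]]
Q^8 = (Q^4)² = [[34,21],[21,13]]
Q^16 = (Q^8)² = [[117,62],[62,55]]
Q^33 = (Q^16)²·Q = [[77,143],[143,119]]
Q^66 = (Q^33)² = [[108,93],[93,15]]
Q^132 = (Q^66)² = [[148,154],[154,179]]
F_132 mod 185 = Q^132[0][1] = 154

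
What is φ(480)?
128

480 = 2^5 × 3 × 5
φ(n) = n × ∏(1 - 1/p) for each prime p dividing n
φ(480) = 480 × (1 - 1/2) × (1 - 1/3) × (1 - 1/5) = 128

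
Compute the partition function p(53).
329931

p(n) counts ways to write n as a sum of positive integers (order ignored).
Euler's pentagonal recurrence: p(k) = p(k-1) + p(k-2) - p(k-5) - p(k-7) + p(k-12) + p(k-15) - ... (offsets j(3j∓1)/2, signs ++--, p(0)=1, p(<0)=0).
DP table for k = 0..52: p(0)=1, p(1)=1, p(2)=2, p(3)=3, p(4)=5, p(5)=7, p(6)=11, p(7)=15, p(8)=22, p(9)=30, p(10)=42, p(11)=56, p(12)=77, p(13)=101, p(14)=135, p(15)=176, p(16)=231, p(17)=297, p(18)=385, p(19)=490, p(20)=627, p(21)=792, p(22)=1002, p(23)=1255, p(24)=1575, p(25)=1958, p(26)=2436, p(27)=3010, p(28)=3718, p(29)=4565, p(30)=5604, p(31)=6842, p(32)=8349, p(33)=10143, p(34)=12310, p(35)=14883, p(36)=17977, p(37)=21637, p(38)=26015, p(39)=31185, p(40)=37338, p(41)=44583, p(42)=53174, p(43)=63261, p(44)=75175, p(45)=89134, p(46)=105558, p(47)=124754, p(48)=147273, p(49)=173525, p(50)=204226, p(51)=239943, p(52)=281589.
Final step: p(53) = p(52) + p(51) - p(48) - p(46) + p(41) + p(38) - p(31) - p(27) + p(18) + p(13) - p(2)
= 281589 + 239943 - 147273 - 105558 + 44583 + 26015 - 6842 - 3010 + 385 + 101 - 2
= 329931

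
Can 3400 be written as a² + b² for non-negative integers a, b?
6² + 58² (a=6, b=58)

Factorization: 3400 = 2^3 × 5^2 × 17
By Fermat: n is sum of two squares iff every prime p ≡ 3 (mod 4) appears to even power.
All primes ≡ 3 (mod 4) appear to even power.
Search a = 0, 1, 2, … for 3400 - a² a perfect square: first hit at a = 6: 3400 - 36 = 3364 = 58².
3400 = 6² + 58² = 36 + 3364 ✓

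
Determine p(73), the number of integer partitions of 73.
6185689

p(n) counts ways to write n as a sum of positive integers (order ignored).
Euler's pentagonal recurrence: p(k) = p(k-1) + p(k-2) - p(k-5) - p(k-7) + p(k-12) + p(k-15) - ... (offsets j(3j∓1)/2, signs ++--, p(0)=1, p(<0)=0).
DP table for k = 0..72: p(0)=1, p(1)=1, p(2)=2, p(3)=3, p(4)=5, p(5)=7, p(6)=11, p(7)=15, p(8)=22, p(9)=30, p(10)=42, p(11)=56, p(12)=77, p(13)=101, p(14)=135, p(15)=176, p(16)=231, p(17)=297, p(18)=385, p(19)=490, p(20)=627, p(21)=792, p(22)=1002, p(23)=1255, p(24)=1575, p(25)=1958, p(26)=2436, p(27)=3010, p(28)=3718, p(29)=4565, p(30)=5604, p(31)=6842, p(32)=8349, p(33)=10143, p(34)=12310, p(35)=14883, p(36)=17977, p(37)=21637, p(38)=26015, p(39)=31185, p(40)=37338, p(41)=44583, p(42)=53174, p(43)=63261, p(44)=75175, p(45)=89134, p(46)=105558, p(47)=124754, p(48)=147273, p(49)=173525, p(50)=204226, p(51)=239943, p(52)=281589, p(53)=329931, p(54)=386155, p(55)=451276, p(56)=526823, p(57)=614154, p(58)=715220, p(59)=831820, p(60)=966467, p(61)=1121505, p(62)=1300156, p(63)=1505499, p(64)=1741630, p(65)=2012558, p(66)=2323520, p(67)=2679689, p(68)=3087735, p(69)=3554345, p(70)=4087968, p(71)=4697205, p(72)=5392783.
Final step: p(73) = p(72) + p(71) - p(68) - p(66) + p(61) + p(58) - p(51) - p(47) + p(38) + p(33) - p(22) - p(16) + p(3)
= 5392783 + 4697205 - 3087735 - 2323520 + 1121505 + 715220 - 239943 - 124754 + 26015 + 10143 - 1002 - 231 + 3
= 6185689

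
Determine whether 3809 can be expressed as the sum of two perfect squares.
28² + 55² (a=28, b=55)

Factorization: 3809 = 13 × 293
By Fermat: n is sum of two squares iff every prime p ≡ 3 (mod 4) appears to even power.
All primes ≡ 3 (mod 4) appear to even power.
Search a = 0, 1, 2, … for 3809 - a² a perfect square: first hit at a = 28: 3809 - 784 = 3025 = 55².
3809 = 28² + 55² = 784 + 3025 ✓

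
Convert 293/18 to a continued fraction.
[16; 3, 1, 1, 2]

Euclidean algorithm steps:
293 = 16 × 18 + 5
18 = 3 × 5 + 3
5 = 1 × 3 + 2
3 = 1 × 2 + 1
2 = 2 × 1 + 0
Continued fraction: [16; 3, 1, 1, 2]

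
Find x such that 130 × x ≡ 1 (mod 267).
76

gcd(130, 267) = 1, so the inverse exists.
Extended Euclidean algorithm on (267, 130):
267 = 2 × 130 + 7  ⟹  7 = (1)·267 + (-2)·130
130 = 18 × 7 + 4  ⟹  4 = (-18)·267 + (37)·130
7 = 1 × 4 + 3  ⟹  3 = (19)·267 + (-39)·130
4 = 1 × 3 + 1  ⟹  1 = (-37)·267 + (76)·130
So (76)·130 ≡ 1 (mod 267), i.e. 130^(-1) ≡ 76 (mod 267).
Check: 130 × 76 = 9880 ≡ 1 (mod 267)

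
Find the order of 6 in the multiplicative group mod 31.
6

31 is prime, so ord(6) divides φ(31) = 30.
Divisors of 30: 1, 2, 3, 5, 6, 10, 15, 30.
Repeated squaring: 6^1 ≡ 6, 6^2 ≡ 5, 6^4 ≡ 25, 6^8 ≡ 5, 6^16 ≡ 25 (mod 31).
Test 6^d mod 31 for each divisor d in increasing order:
6^1 ≡ 6
6^2 ≡ 5
6^3 = 6^2·6^1 ≡ 30
6^5 = 6^4·6^1 ≡ 26
6^6 = 6^4·6^2 ≡ 1  ← first divisor giving 1
The order is 6.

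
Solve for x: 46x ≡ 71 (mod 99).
x ≡ 8 (mod 99)

gcd(46, 99) = 1, which divides 71, so solutions exist.
Find 46^(-1) mod 99 by the extended Euclidean algorithm:
99 = 2 × 46 + 7  ⟹  7 = (1)·99 + (-2)·46
46 = 6 × 7 + 4  ⟹  4 = (-6)·99 + (13)·46
7 = 1 × 4 + 3  ⟹  3 = (7)·99 + (-15)·46
4 = 1 × 3 + 1  ⟹  1 = (-13)·99 + (28)·46
So (28)·46 ≡ 1 (mod 99), i.e. 46^(-1) ≡ 28 (mod 99).
x ≡ 28 × 71 = 1988 ≡ 8 (mod 99).
Check: 46 × 8 = 368 ≡ 71 (mod 99).
Unique solution: x ≡ 8 (mod 99)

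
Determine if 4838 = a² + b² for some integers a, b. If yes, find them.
Not possible

Factorization: 4838 = 2 × 41 × 59
By Fermat: n is sum of two squares iff every prime p ≡ 3 (mod 4) appears to even power.
Prime(s) ≡ 3 (mod 4) with odd exponent: [(59, 1)]
Therefore 4838 cannot be expressed as a² + b².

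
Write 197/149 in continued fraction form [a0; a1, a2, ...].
[1; 3, 9, 1, 1, 2]

Euclidean algorithm steps:
197 = 1 × 149 + 48
149 = 3 × 48 + 5
48 = 9 × 5 + 3
5 = 1 × 3 + 2
3 = 1 × 2 + 1
2 = 2 × 1 + 0
Continued fraction: [1; 3, 9, 1, 1, 2]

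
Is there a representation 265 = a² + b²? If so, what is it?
3² + 16² (a=3, b=16)

Factorization: 265 = 5 × 53
By Fermat: n is sum of two squares iff every prime p ≡ 3 (mod 4) appears to even power.
All primes ≡ 3 (mod 4) appear to even power.
Search a = 0, 1, 2, … for 265 - a² a perfect square: first hit at a = 3: 265 - 9 = 256 = 16².
265 = 3² + 16² = 9 + 256 ✓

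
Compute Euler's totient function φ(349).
348

349 = 349
φ(n) = n × ∏(1 - 1/p) for each prime p dividing n
φ(349) = 349 × (1 - 1/349) = 348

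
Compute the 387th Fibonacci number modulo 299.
278

Matrix identity: Q^n = [[F_(n+1), F_n], [F_n, F_(n-1)]] with Q = [[1,1],[1,0]].
n = 387 = 110000011₂. Square-and-multiply, entries mod 299:
Q^1 = [[1,1],[1,0]]
Q^3 = (Q^1)²·Q = [[3,2],[2,1]]
Q^6 = (Q^3)² = [[13,8],[8,5]]
Q^12 = (Q^6)² = [[233,144],[144,89]]
Q^24 = (Q^12)² = [[275,23],[23,252]]
Q^48 = (Q^24)² = [[208,161],[161,47]]
Q^96 = (Q^48)² = [[116,92],[92,24]]
Q^193 = (Q^96)²·Q = [[116,93],[93,23]]
Q^387 = (Q^193)²·Q = [[49,278],[278,70]]
F_387 mod 299 = Q^387[0][1] = 278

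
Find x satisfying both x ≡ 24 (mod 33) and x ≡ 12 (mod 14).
222

Using Chinese Remainder Theorem:
M = 33 × 14 = 462
M1 = 14, M2 = 33
y1 = 14^(-1) mod 33 = 26
y2 = 33^(-1) mod 14 = 3
x = (24×14×26 + 12×33×3) mod 462 = 222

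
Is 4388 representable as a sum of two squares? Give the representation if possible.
32² + 58² (a=32, b=58)

Factorization: 4388 = 2^2 × 1097
By Fermat: n is sum of two squares iff every prime p ≡ 3 (mod 4) appears to even power.
All primes ≡ 3 (mod 4) appear to even power.
Search a = 0, 1, 2, … for 4388 - a² a perfect square: first hit at a = 32: 4388 - 1024 = 3364 = 58².
4388 = 32² + 58² = 1024 + 3364 ✓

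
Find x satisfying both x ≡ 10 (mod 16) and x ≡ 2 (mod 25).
202

Using Chinese Remainder Theorem:
M = 16 × 25 = 400
M1 = 25, M2 = 16
y1 = 25^(-1) mod 16 = 9
y2 = 16^(-1) mod 25 = 11
x = (10×25×9 + 2×16×11) mod 400 = 202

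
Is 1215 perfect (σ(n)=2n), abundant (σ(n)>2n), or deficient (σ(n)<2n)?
deficient

Proper divisors of 1215: sum = 1 + 3 + 5 + 9 + 15 + 27 + 45 + 81 + 135 + 243 + 405 = 969
Since 969 < 1215, 1215 is deficient.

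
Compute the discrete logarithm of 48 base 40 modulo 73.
62

Baby-step giant-step with step n = ⌈√73⌉ = 9.
Baby steps 40^j mod 73 (j:value) for j=0..8: 0:1, 1:40, 2:67, 3:52, 4:36, 5:53, 6:3, 7:47, 8:55.
Giant-step multiplier: 40^(-9) ≡ 40^(72-9) = 40^63 ≡ 22 (mod 73).
Giant steps γ_i = 48·22^i mod 73: γ_0=48, γ_1=34, γ_2=18, γ_3=31, γ_4=25, γ_5=39, γ_6=55 (in table at j=8).
x = i·n + j = 6·9 + 8 = 62.
Check: 40^62 ≡ 48 (mod 73).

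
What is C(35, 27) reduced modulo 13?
9

Using Lucas' theorem:
Write n=35 and k=27 in base 13:
n in base 13: [2, 9]
k in base 13: [2, 1]
C(35,27) mod 13 = ∏ C(n_i, k_i) mod 13
Digit binomials (mod 13): C(2,2) = 1; C(9,1) = 9
Product: 1 × 9 = 9 ≡ 9 (mod 13)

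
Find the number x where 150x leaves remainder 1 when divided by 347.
155

gcd(150, 347) = 1, so the inverse exists.
Extended Euclidean algorithm on (347, 150):
347 = 2 × 150 + 47  ⟹  47 = (1)·347 + (-2)·150
150 = 3 × 47 + 9  ⟹  9 = (-3)·347 + (7)·150
47 = 5 × 9 + 2  ⟹  2 = (16)·347 + (-37)·150
9 = 4 × 2 + 1  ⟹  1 = (-67)·347 + (155)·150
So (155)·150 ≡ 1 (mod 347), i.e. 150^(-1) ≡ 155 (mod 347).
Check: 150 × 155 = 23250 ≡ 1 (mod 347)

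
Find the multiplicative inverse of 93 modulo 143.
20

gcd(93, 143) = 1, so the inverse exists.
Extended Euclidean algorithm on (143, 93):
143 = 1 × 93 + 50  ⟹  50 = (1)·143 + (-1)·93
93 = 1 × 50 + 43  ⟹  43 = (-1)·143 + (2)·93
50 = 1 × 43 + 7  ⟹  7 = (2)·143 + (-3)·93
43 = 6 × 7 + 1  ⟹  1 = (-13)·143 + (20)·93
So (20)·93 ≡ 1 (mod 143), i.e. 93^(-1) ≡ 20 (mod 143).
Check: 93 × 20 = 1860 ≡ 1 (mod 143)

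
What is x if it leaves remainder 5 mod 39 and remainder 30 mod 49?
863

Using Chinese Remainder Theorem:
M = 39 × 49 = 1911
M1 = 49, M2 = 39
y1 = 49^(-1) mod 39 = 4
y2 = 39^(-1) mod 49 = 44
x = (5×49×4 + 30×39×44) mod 1911 = 863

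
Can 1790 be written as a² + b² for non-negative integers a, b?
Not possible

Factorization: 1790 = 2 × 5 × 179
By Fermat: n is sum of two squares iff every prime p ≡ 3 (mod 4) appears to even power.
Prime(s) ≡ 3 (mod 4) with odd exponent: [(179, 1)]
Therefore 1790 cannot be expressed as a² + b².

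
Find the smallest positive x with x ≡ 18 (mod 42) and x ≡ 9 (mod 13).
438

Using Chinese Remainder Theorem:
M = 42 × 13 = 546
M1 = 13, M2 = 42
y1 = 13^(-1) mod 42 = 13
y2 = 42^(-1) mod 13 = 9
x = (18×13×13 + 9×42×9) mod 546 = 438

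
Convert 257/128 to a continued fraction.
[2; 128]

Euclidean algorithm steps:
257 = 2 × 128 + 1
128 = 128 × 1 + 0
Continued fraction: [2; 128]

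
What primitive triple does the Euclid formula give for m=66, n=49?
(1955, 6468, 6757)

Euclid's formula: a = m² - n², b = 2mn, c = m² + n²
m = 66, n = 49
a = 66² - 49² = 4356 - 2401 = 1955
b = 2 × 66 × 49 = 6468
c = 66² + 49² = 4356 + 2401 = 6757
Verification: 1955² + 6468² = 3822025 + 41835024 = 45657049 = 6757² ✓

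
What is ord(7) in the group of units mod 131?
65

131 is prime, so ord(7) divides φ(131) = 130.
Divisors of 130: 1, 2, 5, 10, 13, 26, 65, 130.
Repeated squaring: 7^1 ≡ 7, 7^2 ≡ 49, 7^4 ≡ 43, 7^8 ≡ 15, 7^16 ≡ 94, 7^32 ≡ 59, 7^64 ≡ 75, 7^128 ≡ 123 (mod 131).
Test 7^d mod 131 for each divisor d in increasing order:
7^1 ≡ 7
7^2 ≡ 49
7^5 = 7^4·7^1 ≡ 39
7^10 = 7^8·7^2 ≡ 80
7^13 = 7^8·7^4·7^1 ≡ 61
7^26 = 7^16·7^8·7^2 ≡ 53
7^65 = 7^64·7^1 ≡ 1  ← first divisor giving 1
The order is 65.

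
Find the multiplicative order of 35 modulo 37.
36

37 is prime, so ord(35) divides φ(37) = 36.
Divisors of 36: 1, 2, 3, 4, 6, 9, 12, 18, 36.
Repeated squaring: 35^1 ≡ 35, 35^2 ≡ 4, 35^4 ≡ 16, 35^8 ≡ 34, 35^16 ≡ 9, 35^32 ≡ 7 (mod 37).
Test 35^d mod 37 for each divisor d in increasing order:
35^1 ≡ 35
35^2 ≡ 4
35^3 = 35^2·35^1 ≡ 29
35^4 ≡ 16
35^6 = 35^4·35^2 ≡ 27
35^9 = 35^8·35^1 ≡ 6
35^12 = 35^8·35^4 ≡ 26
35^18 = 35^16·35^2 ≡ 36
35^36 = 35^32·35^4 ≡ 1  ← first divisor giving 1
The order is 36.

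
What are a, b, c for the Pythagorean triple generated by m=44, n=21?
(1495, 1848, 2377)

Euclid's formula: a = m² - n², b = 2mn, c = m² + n²
m = 44, n = 21
a = 44² - 21² = 1936 - 441 = 1495
b = 2 × 44 × 21 = 1848
c = 44² + 21² = 1936 + 441 = 2377
Verification: 1495² + 1848² = 2235025 + 3415104 = 5650129 = 2377² ✓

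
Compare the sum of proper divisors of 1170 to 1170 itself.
abundant

Proper divisors of 1170: sum = 1 + 2 + 3 + 5 + 6 + 9 + 10 + 13 + ... + 195 + 234 + 390 + 585 (23 divisors) = 2106
Since 2106 > 1170, 1170 is abundant.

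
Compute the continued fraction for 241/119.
[2; 39, 1, 2]

Euclidean algorithm steps:
241 = 2 × 119 + 3
119 = 39 × 3 + 2
3 = 1 × 2 + 1
2 = 2 × 1 + 0
Continued fraction: [2; 39, 1, 2]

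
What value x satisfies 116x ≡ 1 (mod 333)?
89

gcd(116, 333) = 1, so the inverse exists.
Extended Euclidean algorithm on (333, 116):
333 = 2 × 116 + 101  ⟹  101 = (1)·333 + (-2)·116
116 = 1 × 101 + 15  ⟹  15 = (-1)·333 + (3)·116
101 = 6 × 15 + 11  ⟹  11 = (7)·333 + (-20)·116
15 = 1 × 11 + 4  ⟹  4 = (-8)·333 + (23)·116
11 = 2 × 4 + 3  ⟹  3 = (23)·333 + (-66)·116
4 = 1 × 3 + 1  ⟹  1 = (-31)·333 + (89)·116
So (89)·116 ≡ 1 (mod 333), i.e. 116^(-1) ≡ 89 (mod 333).
Check: 116 × 89 = 10324 ≡ 1 (mod 333)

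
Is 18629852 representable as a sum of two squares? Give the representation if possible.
Not possible

Factorization: 18629852 = 2^2 × 167^3
By Fermat: n is sum of two squares iff every prime p ≡ 3 (mod 4) appears to even power.
Prime(s) ≡ 3 (mod 4) with odd exponent: [(167, 3)]
Therefore 18629852 cannot be expressed as a² + b².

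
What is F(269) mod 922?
13

Matrix identity: Q^n = [[F_(n+1), F_n], [F_n, F_(n-1)]] with Q = [[1,1],[1,0]].
n = 269 = 100001101₂. Square-and-multiply, entries mod 922:
Q^1 = [[1,1],[1,0]]
Q^2 = (Q^1)² = [[2,1],[1,1]]
Q^4 = (Q^2)² = [[5,3],[3,2]]
Q^8 = (Q^4)² = [[34,21],[21,13]]
Q^16 = (Q^8)² = [[675,65],[65,610]]
Q^33 = (Q^16)²·Q = [[317,694],[694,545]]
Q^67 = (Q^33)²·Q = [[193,343],[343,772]]
Q^134 = (Q^67)² = [[2,919],[919,5]]
Q^269 = (Q^134)²·Q = [[914,13],[13,901]]
F_269 mod 922 = Q^269[0][1] = 13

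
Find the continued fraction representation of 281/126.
[2; 4, 2, 1, 9]

Euclidean algorithm steps:
281 = 2 × 126 + 29
126 = 4 × 29 + 10
29 = 2 × 10 + 9
10 = 1 × 9 + 1
9 = 9 × 1 + 0
Continued fraction: [2; 4, 2, 1, 9]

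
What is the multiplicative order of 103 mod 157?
52

157 is prime, so ord(103) divides φ(157) = 156.
Divisors of 156: 1, 2, 3, 4, 6, 12, 13, 26, 39, 52, 78, 156.
Repeated squaring: 103^1 ≡ 103, 103^2 ≡ 90, 103^4 ≡ 93, 103^8 ≡ 14, 103^16 ≡ 39, 103^32 ≡ 108, 103^64 ≡ 46, 103^128 ≡ 75 (mod 157).
Test 103^d mod 157 for each divisor d in increasing order:
103^1 ≡ 103
103^2 ≡ 90
103^3 = 103^2·103^1 ≡ 7
103^4 ≡ 93
103^6 = 103^4·103^2 ≡ 49
103^12 = 103^8·103^4 ≡ 46
103^13 = 103^8·103^4·103^1 ≡ 28
103^26 = 103^16·103^8·103^2 ≡ 156
103^39 = 103^32·103^4·103^2·103^1 ≡ 129
103^52 = 103^32·103^16·103^4 ≡ 1  ← first divisor giving 1
The order is 52.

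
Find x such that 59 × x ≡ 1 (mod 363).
80

gcd(59, 363) = 1, so the inverse exists.
Extended Euclidean algorithm on (363, 59):
363 = 6 × 59 + 9  ⟹  9 = (1)·363 + (-6)·59
59 = 6 × 9 + 5  ⟹  5 = (-6)·363 + (37)·59
9 = 1 × 5 + 4  ⟹  4 = (7)·363 + (-43)·59
5 = 1 × 4 + 1  ⟹  1 = (-13)·363 + (80)·59
So (80)·59 ≡ 1 (mod 363), i.e. 59^(-1) ≡ 80 (mod 363).
Check: 59 × 80 = 4720 ≡ 1 (mod 363)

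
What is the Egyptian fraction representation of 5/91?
1/19 + 1/433 + 1/249553 + 1/93414800161 + 1/17452649778145716451681

Greedy algorithm:
5/91: ceiling(91/5) = 19, use 1/19
4/1729: ceiling(1729/4) = 433, use 1/433
3/748657: ceiling(748657/3) = 249553, use 1/249553
2/186829600321: ceiling(186829600321/2) = 93414800161, use 1/93414800161
1/17452649778145716451681: ceiling(17452649778145716451681/1) = 17452649778145716451681, use 1/17452649778145716451681
Result: 5/91 = 1/19 + 1/433 + 1/249553 + 1/93414800161 + 1/17452649778145716451681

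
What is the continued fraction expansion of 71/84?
[0; 1, 5, 2, 6]

Euclidean algorithm steps:
71 = 0 × 84 + 71
84 = 1 × 71 + 13
71 = 5 × 13 + 6
13 = 2 × 6 + 1
6 = 6 × 1 + 0
Continued fraction: [0; 1, 5, 2, 6]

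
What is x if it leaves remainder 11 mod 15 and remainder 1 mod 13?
131

Using Chinese Remainder Theorem:
M = 15 × 13 = 195
M1 = 13, M2 = 15
y1 = 13^(-1) mod 15 = 7
y2 = 15^(-1) mod 13 = 7
x = (11×13×7 + 1×15×7) mod 195 = 131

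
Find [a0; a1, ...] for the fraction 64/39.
[1; 1, 1, 1, 3, 1, 2]

Euclidean algorithm steps:
64 = 1 × 39 + 25
39 = 1 × 25 + 14
25 = 1 × 14 + 11
14 = 1 × 11 + 3
11 = 3 × 3 + 2
3 = 1 × 2 + 1
2 = 2 × 1 + 0
Continued fraction: [1; 1, 1, 1, 3, 1, 2]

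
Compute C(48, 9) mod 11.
0

Using Lucas' theorem:
Write n=48 and k=9 in base 11:
n in base 11: [4, 4]
k in base 11: [0, 9]
C(48,9) mod 11 = ∏ C(n_i, k_i) mod 11
Digit binomials (mod 11): C(4,0) = 1; C(4,9) = 0 (k_i > n_i)
Product: 1 × 0 = 0 ≡ 0 (mod 11)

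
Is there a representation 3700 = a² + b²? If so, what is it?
10² + 60² (a=10, b=60)

Factorization: 3700 = 2^2 × 5^2 × 37
By Fermat: n is sum of two squares iff every prime p ≡ 3 (mod 4) appears to even power.
All primes ≡ 3 (mod 4) appear to even power.
Search a = 0, 1, 2, … for 3700 - a² a perfect square: first hit at a = 10: 3700 - 100 = 3600 = 60².
3700 = 10² + 60² = 100 + 3600 ✓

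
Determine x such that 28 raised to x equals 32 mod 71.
40

Baby-step giant-step with step n = ⌈√71⌉ = 9.
Baby steps 28^j mod 71 (j:value) for j=0..8: 0:1, 1:28, 2:3, 3:13, 4:9, 5:39, 6:27, 7:46, 8:10.
Giant-step multiplier: 28^(-9) ≡ 28^(70-9) = 28^61 ≡ 53 (mod 71).
Giant steps γ_i = 32·53^i mod 71: γ_0=32, γ_1=63, γ_2=2, γ_3=35, γ_4=9 (in table at j=4).
x = i·n + j = 4·9 + 4 = 40.
Check: 28^40 ≡ 32 (mod 71).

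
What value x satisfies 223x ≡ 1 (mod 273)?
202

gcd(223, 273) = 1, so the inverse exists.
Extended Euclidean algorithm on (273, 223):
273 = 1 × 223 + 50  ⟹  50 = (1)·273 + (-1)·223
223 = 4 × 50 + 23  ⟹  23 = (-4)·273 + (5)·223
50 = 2 × 23 + 4  ⟹  4 = (9)·273 + (-11)·223
23 = 5 × 4 + 3  ⟹  3 = (-49)·273 + (60)·223
4 = 1 × 3 + 1  ⟹  1 = (58)·273 + (-71)·223
So (-71)·223 ≡ 1 (mod 273), i.e. 223^(-1) ≡ -71 ≡ 202 (mod 273).
Check: 223 × 202 = 45046 ≡ 1 (mod 273)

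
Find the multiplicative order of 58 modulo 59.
2

59 is prime, so ord(58) divides φ(59) = 58.
Divisors of 58: 1, 2, 29, 58.
Repeated squaring: 58^1 ≡ 58, 58^2 ≡ 1, 58^4 ≡ 1, 58^8 ≡ 1, 58^16 ≡ 1, 58^32 ≡ 1 (mod 59).
Test 58^d mod 59 for each divisor d in increasing order:
58^1 ≡ 58
58^2 ≡ 1  ← first divisor giving 1
The order is 2.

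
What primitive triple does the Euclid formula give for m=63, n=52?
(1265, 6552, 6673)

Euclid's formula: a = m² - n², b = 2mn, c = m² + n²
m = 63, n = 52
a = 63² - 52² = 3969 - 2704 = 1265
b = 2 × 63 × 52 = 6552
c = 63² + 52² = 3969 + 2704 = 6673
Verification: 1265² + 6552² = 1600225 + 42928704 = 44528929 = 6673² ✓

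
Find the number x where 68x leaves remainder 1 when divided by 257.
223

gcd(68, 257) = 1, so the inverse exists.
Extended Euclidean algorithm on (257, 68):
257 = 3 × 68 + 53  ⟹  53 = (1)·257 + (-3)·68
68 = 1 × 53 + 15  ⟹  15 = (-1)·257 + (4)·68
53 = 3 × 15 + 8  ⟹  8 = (4)·257 + (-15)·68
15 = 1 × 8 + 7  ⟹  7 = (-5)·257 + (19)·68
8 = 1 × 7 + 1  ⟹  1 = (9)·257 + (-34)·68
So (-34)·68 ≡ 1 (mod 257), i.e. 68^(-1) ≡ -34 ≡ 223 (mod 257).
Check: 68 × 223 = 15164 ≡ 1 (mod 257)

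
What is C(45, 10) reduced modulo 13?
0

Using Lucas' theorem:
Write n=45 and k=10 in base 13:
n in base 13: [3, 6]
k in base 13: [0, 10]
C(45,10) mod 13 = ∏ C(n_i, k_i) mod 13
Digit binomials (mod 13): C(3,0) = 1; C(6,10) = 0 (k_i > n_i)
Product: 1 × 0 = 0 ≡ 0 (mod 13)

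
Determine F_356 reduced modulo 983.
585

Matrix identity: Q^n = [[F_(n+1), F_n], [F_n, F_(n-1)]] with Q = [[1,1],[1,0]].
n = 356 = 101100100₂. Square-and-multiply, entries mod 983:
Q^1 = [[1,1],[1,0]]
Q^2 = (Q^1)² = [[2,1],[1,1]]
Q^5 = (Q^2)²·Q = [[8,5],[5,3]]
Q^11 = (Q^5)²·Q = [[144,89],[89,55]]
Q^22 = (Q^11)² = [[150,17],[17,133]]
Q^44 = (Q^22)² = [[180,879],[879,284]]
Q^89 = (Q^44)²·Q = [[858,947],[947,894]]
Q^178 = (Q^89)² = [[210,823],[823,370]]
Q^356 = (Q^178)² = [[890,585],[585,305]]
F_356 mod 983 = Q^356[0][1] = 585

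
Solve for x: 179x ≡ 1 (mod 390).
329

gcd(179, 390) = 1, so the inverse exists.
Extended Euclidean algorithm on (390, 179):
390 = 2 × 179 + 32  ⟹  32 = (1)·390 + (-2)·179
179 = 5 × 32 + 19  ⟹  19 = (-5)·390 + (11)·179
32 = 1 × 19 + 13  ⟹  13 = (6)·390 + (-13)·179
19 = 1 × 13 + 6  ⟹  6 = (-11)·390 + (24)·179
13 = 2 × 6 + 1  ⟹  1 = (28)·390 + (-61)·179
So (-61)·179 ≡ 1 (mod 390), i.e. 179^(-1) ≡ -61 ≡ 329 (mod 390).
Check: 179 × 329 = 58891 ≡ 1 (mod 390)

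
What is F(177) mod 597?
1

Matrix identity: Q^n = [[F_(n+1), F_n], [F_n, F_(n-1)]] with Q = [[1,1],[1,0]].
n = 177 = 10110001₂. Square-and-multiply, entries mod 597:
Q^1 = [[1,1],[1,0]]
Q^2 = (Q^1)² = [[2,1],[1,1]]
Q^5 = (Q^2)²·Q = [[8,5],[5,3]]
Q^11 = (Q^5)²·Q = [[144,89],[89,55]]
Q^22 = (Q^11)² = [[1,398],[398,200]]
Q^44 = (Q^22)² = [[200,0],[0,200]]
Q^88 = (Q^44)² = [[1,0],[0,1]]
Q^177 = (Q^88)²·Q = [[1,1],[1,0]]
F_177 mod 597 = Q^177[0][1] = 1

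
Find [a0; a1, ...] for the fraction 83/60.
[1; 2, 1, 1, 1, 1, 4]

Euclidean algorithm steps:
83 = 1 × 60 + 23
60 = 2 × 23 + 14
23 = 1 × 14 + 9
14 = 1 × 9 + 5
9 = 1 × 5 + 4
5 = 1 × 4 + 1
4 = 4 × 1 + 0
Continued fraction: [1; 2, 1, 1, 1, 1, 4]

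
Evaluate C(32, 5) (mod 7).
0

Using Lucas' theorem:
Write n=32 and k=5 in base 7:
n in base 7: [4, 4]
k in base 7: [0, 5]
C(32,5) mod 7 = ∏ C(n_i, k_i) mod 7
Digit binomials (mod 7): C(4,0) = 1; C(4,5) = 0 (k_i > n_i)
Product: 1 × 0 = 0 ≡ 0 (mod 7)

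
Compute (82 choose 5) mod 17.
13

Using Lucas' theorem:
Write n=82 and k=5 in base 17:
n in base 17: [4, 14]
k in base 17: [0, 5]
C(82,5) mod 17 = ∏ C(n_i, k_i) mod 17
Digit binomials (mod 17): C(4,0) = 1; C(14,5) = 2002 ≡ 13
Product: 1 × 13 = 13 ≡ 13 (mod 17)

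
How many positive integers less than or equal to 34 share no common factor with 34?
16

34 = 2 × 17
φ(n) = n × ∏(1 - 1/p) for each prime p dividing n
φ(34) = 34 × (1 - 1/2) × (1 - 1/17) = 16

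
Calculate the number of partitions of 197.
3068829878530

p(n) counts ways to write n as a sum of positive integers (order ignored).
Euler's pentagonal recurrence: p(k) = p(k-1) + p(k-2) - p(k-5) - p(k-7) + p(k-12) + p(k-15) - ... (offsets j(3j∓1)/2, signs ++--, p(0)=1, p(<0)=0).
DP table for k = 0..196: p(0)=1, p(1)=1, p(2)=2, p(3)=3, p(4)=5, p(5)=7, p(6)=11, p(7)=15, p(8)=22, p(9)=30, p(10)=42, p(11)=56, p(12)=77, p(13)=101, p(14)=135, p(15)=176, p(16)=231, p(17)=297, p(18)=385, p(19)=490, p(20)=627, p(21)=792, p(22)=1002, p(23)=1255, p(24)=1575, p(25)=1958, p(26)=2436, p(27)=3010, p(28)=3718, p(29)=4565, p(30)=5604, p(31)=6842, p(32)=8349, p(33)=10143, p(34)=12310, p(35)=14883, p(36)=17977, p(37)=21637, p(38)=26015, p(39)=31185, p(40)=37338, p(41)=44583, p(42)=53174, p(43)=63261, p(44)=75175, p(45)=89134, p(46)=105558, p(47)=124754, p(48)=147273, p(49)=173525, p(50)=204226, p(51)=239943, p(52)=281589, p(53)=329931, p(54)=386155, p(55)=451276, p(56)=526823, p(57)=614154, p(58)=715220, p(59)=831820, p(60)=966467, p(61)=1121505, p(62)=1300156, p(63)=1505499, p(64)=1741630, p(65)=2012558, p(66)=2323520, p(67)=2679689, p(68)=3087735, p(69)=3554345, p(70)=4087968, p(71)=4697205, p(72)=5392783, p(73)=6185689, p(74)=7089500, p(75)=8118264, p(76)=9289091, p(77)=10619863, p(78)=12132164, p(79)=13848650, p(80)=15796476, p(81)=18004327, p(82)=20506255, p(83)=23338469, p(84)=26543660, p(85)=30167357, p(86)=34262962, p(87)=38887673, p(88)=44108109, p(89)=49995925, p(90)=56634173, p(91)=64112359, p(92)=72533807, p(93)=82010177, p(94)=92669720, p(95)=104651419, p(96)=118114304, p(97)=133230930, p(98)=150198136, p(99)=169229875, p(100)=190569292, p(101)=214481126, p(102)=241265379, p(103)=271248950, p(104)=304801365, p(105)=342325709, p(106)=384276336, p(107)=431149389, p(108)=483502844, p(109)=541946240, p(110)=607163746, p(111)=679903203, p(112)=761002156, p(113)=851376628, p(114)=952050665, p(115)=1064144451, p(116)=1188908248, p(117)=1327710076, p(118)=1482074143, p(119)=1653668665, p(120)=1844349560, p(121)=2056148051, p(122)=2291320912, p(123)=2552338241, p(124)=2841940500, p(125)=3163127352, p(126)=3519222692, p(127)=3913864295, p(128)=4351078600, p(129)=4835271870, p(130)=5371315400, p(131)=5964539504, p(132)=6620830889, p(133)=7346629512, p(134)=8149040695, p(135)=9035836076, p(136)=10015581680, p(137)=11097645016, p(138)=12292341831, p(139)=13610949895, p(140)=15065878135, p(141)=16670689208, p(142)=18440293320, p(143)=20390982757, p(144)=22540654445, p(145)=24908858009, p(146)=27517052599, p(147)=30388671978, p(148)=33549419497, p(149)=37027355200, p(150)=40853235313, p(151)=45060624582, p(152)=49686288421, p(153)=54770336324, p(154)=60356673280, p(155)=66493182097, p(156)=73232243759, p(157)=80630964769, p(158)=88751778802, p(159)=97662728555, p(160)=107438159466, p(161)=118159068427, p(162)=129913904637, p(163)=142798995930, p(164)=156919475295, p(165)=172389800255, p(166)=189334822579, p(167)=207890420102, p(168)=228204732751, p(169)=250438925115, p(170)=274768617130, p(171)=301384802048, p(172)=330495499613, p(173)=362326859895, p(174)=397125074750, p(175)=435157697830, p(176)=476715857290, p(177)=522115831195, p(178)=571701605655, p(179)=625846753120, p(180)=684957390936, p(181)=749474411781, p(182)=819876908323, p(183)=896684817527, p(184)=980462880430, p(185)=1071823774337, p(186)=1171432692373, p(187)=1280011042268, p(188)=1398341745571, p(189)=1527273599625, p(190)=1667727404093, p(191)=1820701100652, p(192)=1987276856363, p(193)=2168627105469, p(194)=2366022741845, p(195)=2580840212973, p(196)=2814570987591.
Final step: p(197) = p(196) + p(195) - p(192) - p(190) + p(185) + p(182) - p(175) - p(171) + p(162) + p(157) - p(146) - p(140) + p(127) + p(120) - p(105) - p(97) + p(80) + p(71) - p(52) - p(42) + p(21) + p(10)
= 2814570987591 + 2580840212973 - 1987276856363 - 1667727404093 + 1071823774337 + 819876908323 - 435157697830 - 301384802048 + 129913904637 + 80630964769 - 27517052599 - 15065878135 + 3913864295 + 1844349560 - 342325709 - 133230930 + 15796476 + 4697205 - 281589 - 53174 + 792 + 42
= 3068829878530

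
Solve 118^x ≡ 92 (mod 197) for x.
166

Baby-step giant-step with step n = ⌈√197⌉ = 15.
Baby steps 118^j mod 197 (j:value) for j=0..14: 0:1, 1:118, 2:134, 3:52, 4:29, 5:73, 6:143, 7:129, 8:53, 9:147, 10:10, 11:195, 12:158, 13:126, 14:93.
Giant-step multiplier: 118^(-15) ≡ 118^(196-15) = 118^181 ≡ 180 (mod 197).
Giant steps γ_i = 92·180^i mod 197: γ_0=92, γ_1=12, γ_2=190, γ_3=119, γ_4=144, γ_5=113, γ_6=49, γ_7=152, γ_8=174, γ_9=194, γ_10=51, γ_11=118 (in table at j=1).
x = i·n + j = 11·15 + 1 = 166.
Check: 118^166 ≡ 92 (mod 197).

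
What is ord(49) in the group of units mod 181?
6

181 is prime, so ord(49) divides φ(181) = 180.
Divisors of 180: 1, 2, 3, 4, 5, 6, 9, 10, 12, 15, 18, 20, 30, 36, 45, 60, 90, 180.
Repeated squaring: 49^1 ≡ 49, 49^2 ≡ 48, 49^4 ≡ 132, 49^8 ≡ 48, 49^16 ≡ 132, 49^32 ≡ 48, 49^64 ≡ 132, 49^128 ≡ 48 (mod 181).
Test 49^d mod 181 for each divisor d in increasing order:
49^1 ≡ 49
49^2 ≡ 48
49^3 = 49^2·49^1 ≡ 180
49^4 ≡ 132
49^5 = 49^4·49^1 ≡ 133
49^6 = 49^4·49^2 ≡ 1  ← first divisor giving 1
The order is 6.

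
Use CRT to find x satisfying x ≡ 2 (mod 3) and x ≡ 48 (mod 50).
98

Using Chinese Remainder Theorem:
M = 3 × 50 = 150
M1 = 50, M2 = 3
y1 = 50^(-1) mod 3 = 2
y2 = 3^(-1) mod 50 = 17
x = (2×50×2 + 48×3×17) mod 150 = 98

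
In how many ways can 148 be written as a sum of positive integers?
33549419497

p(n) counts ways to write n as a sum of positive integers (order ignored).
Euler's pentagonal recurrence: p(k) = p(k-1) + p(k-2) - p(k-5) - p(k-7) + p(k-12) + p(k-15) - ... (offsets j(3j∓1)/2, signs ++--, p(0)=1, p(<0)=0).
DP table for k = 0..147: p(0)=1, p(1)=1, p(2)=2, p(3)=3, p(4)=5, p(5)=7, p(6)=11, p(7)=15, p(8)=22, p(9)=30, p(10)=42, p(11)=56, p(12)=77, p(13)=101, p(14)=135, p(15)=176, p(16)=231, p(17)=297, p(18)=385, p(19)=490, p(20)=627, p(21)=792, p(22)=1002, p(23)=1255, p(24)=1575, p(25)=1958, p(26)=2436, p(27)=3010, p(28)=3718, p(29)=4565, p(30)=5604, p(31)=6842, p(32)=8349, p(33)=10143, p(34)=12310, p(35)=14883, p(36)=17977, p(37)=21637, p(38)=26015, p(39)=31185, p(40)=37338, p(41)=44583, p(42)=53174, p(43)=63261, p(44)=75175, p(45)=89134, p(46)=105558, p(47)=124754, p(48)=147273, p(49)=173525, p(50)=204226, p(51)=239943, p(52)=281589, p(53)=329931, p(54)=386155, p(55)=451276, p(56)=526823, p(57)=614154, p(58)=715220, p(59)=831820, p(60)=966467, p(61)=1121505, p(62)=1300156, p(63)=1505499, p(64)=1741630, p(65)=2012558, p(66)=2323520, p(67)=2679689, p(68)=3087735, p(69)=3554345, p(70)=4087968, p(71)=4697205, p(72)=5392783, p(73)=6185689, p(74)=7089500, p(75)=8118264, p(76)=9289091, p(77)=10619863, p(78)=12132164, p(79)=13848650, p(80)=15796476, p(81)=18004327, p(82)=20506255, p(83)=23338469, p(84)=26543660, p(85)=30167357, p(86)=34262962, p(87)=38887673, p(88)=44108109, p(89)=49995925, p(90)=56634173, p(91)=64112359, p(92)=72533807, p(93)=82010177, p(94)=92669720, p(95)=104651419, p(96)=118114304, p(97)=133230930, p(98)=150198136, p(99)=169229875, p(100)=190569292, p(101)=214481126, p(102)=241265379, p(103)=271248950, p(104)=304801365, p(105)=342325709, p(106)=384276336, p(107)=431149389, p(108)=483502844, p(109)=541946240, p(110)=607163746, p(111)=679903203, p(112)=761002156, p(113)=851376628, p(114)=952050665, p(115)=1064144451, p(116)=1188908248, p(117)=1327710076, p(118)=1482074143, p(119)=1653668665, p(120)=1844349560, p(121)=2056148051, p(122)=2291320912, p(123)=2552338241, p(124)=2841940500, p(125)=3163127352, p(126)=3519222692, p(127)=3913864295, p(128)=4351078600, p(129)=4835271870, p(130)=5371315400, p(131)=5964539504, p(132)=6620830889, p(133)=7346629512, p(134)=8149040695, p(135)=9035836076, p(136)=10015581680, p(137)=11097645016, p(138)=12292341831, p(139)=13610949895, p(140)=15065878135, p(141)=16670689208, p(142)=18440293320, p(143)=20390982757, p(144)=22540654445, p(145)=24908858009, p(146)=27517052599, p(147)=30388671978.
Final step: p(148) = p(147) + p(146) - p(143) - p(141) + p(136) + p(133) - p(126) - p(122) + p(113) + p(108) - p(97) - p(91) + p(78) + p(71) - p(56) - p(48) + p(31) + p(22) - p(3)
= 30388671978 + 27517052599 - 20390982757 - 16670689208 + 10015581680 + 7346629512 - 3519222692 - 2291320912 + 851376628 + 483502844 - 133230930 - 64112359 + 12132164 + 4697205 - 526823 - 147273 + 6842 + 1002 - 3
= 33549419497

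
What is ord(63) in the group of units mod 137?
34

137 is prime, so ord(63) divides φ(137) = 136.
Divisors of 136: 1, 2, 4, 8, 17, 34, 68, 136.
Repeated squaring: 63^1 ≡ 63, 63^2 ≡ 133, 63^4 ≡ 16, 63^8 ≡ 119, 63^16 ≡ 50, 63^32 ≡ 34, 63^64 ≡ 60, 63^128 ≡ 38 (mod 137).
Test 63^d mod 137 for each divisor d in increasing order:
63^1 ≡ 63
63^2 ≡ 133
63^4 ≡ 16
63^8 ≡ 119
63^17 = 63^16·63^1 ≡ 136
63^34 = 63^32·63^2 ≡ 1  ← first divisor giving 1
The order is 34.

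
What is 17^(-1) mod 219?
116

gcd(17, 219) = 1, so the inverse exists.
Extended Euclidean algorithm on (219, 17):
219 = 12 × 17 + 15  ⟹  15 = (1)·219 + (-12)·17
17 = 1 × 15 + 2  ⟹  2 = (-1)·219 + (13)·17
15 = 7 × 2 + 1  ⟹  1 = (8)·219 + (-103)·17
So (-103)·17 ≡ 1 (mod 219), i.e. 17^(-1) ≡ -103 ≡ 116 (mod 219).
Check: 17 × 116 = 1972 ≡ 1 (mod 219)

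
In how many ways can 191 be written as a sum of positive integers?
1820701100652

p(n) counts ways to write n as a sum of positive integers (order ignored).
Euler's pentagonal recurrence: p(k) = p(k-1) + p(k-2) - p(k-5) - p(k-7) + p(k-12) + p(k-15) - ... (offsets j(3j∓1)/2, signs ++--, p(0)=1, p(<0)=0).
DP table for k = 0..190: p(0)=1, p(1)=1, p(2)=2, p(3)=3, p(4)=5, p(5)=7, p(6)=11, p(7)=15, p(8)=22, p(9)=30, p(10)=42, p(11)=56, p(12)=77, p(13)=101, p(14)=135, p(15)=176, p(16)=231, p(17)=297, p(18)=385, p(19)=490, p(20)=627, p(21)=792, p(22)=1002, p(23)=1255, p(24)=1575, p(25)=1958, p(26)=2436, p(27)=3010, p(28)=3718, p(29)=4565, p(30)=5604, p(31)=6842, p(32)=8349, p(33)=10143, p(34)=12310, p(35)=14883, p(36)=17977, p(37)=21637, p(38)=26015, p(39)=31185, p(40)=37338, p(41)=44583, p(42)=53174, p(43)=63261, p(44)=75175, p(45)=89134, p(46)=105558, p(47)=124754, p(48)=147273, p(49)=173525, p(50)=204226, p(51)=239943, p(52)=281589, p(53)=329931, p(54)=386155, p(55)=451276, p(56)=526823, p(57)=614154, p(58)=715220, p(59)=831820, p(60)=966467, p(61)=1121505, p(62)=1300156, p(63)=1505499, p(64)=1741630, p(65)=2012558, p(66)=2323520, p(67)=2679689, p(68)=3087735, p(69)=3554345, p(70)=4087968, p(71)=4697205, p(72)=5392783, p(73)=6185689, p(74)=7089500, p(75)=8118264, p(76)=9289091, p(77)=10619863, p(78)=12132164, p(79)=13848650, p(80)=15796476, p(81)=18004327, p(82)=20506255, p(83)=23338469, p(84)=26543660, p(85)=30167357, p(86)=34262962, p(87)=38887673, p(88)=44108109, p(89)=49995925, p(90)=56634173, p(91)=64112359, p(92)=72533807, p(93)=82010177, p(94)=92669720, p(95)=104651419, p(96)=118114304, p(97)=133230930, p(98)=150198136, p(99)=169229875, p(100)=190569292, p(101)=214481126, p(102)=241265379, p(103)=271248950, p(104)=304801365, p(105)=342325709, p(106)=384276336, p(107)=431149389, p(108)=483502844, p(109)=541946240, p(110)=607163746, p(111)=679903203, p(112)=761002156, p(113)=851376628, p(114)=952050665, p(115)=1064144451, p(116)=1188908248, p(117)=1327710076, p(118)=1482074143, p(119)=1653668665, p(120)=1844349560, p(121)=2056148051, p(122)=2291320912, p(123)=2552338241, p(124)=2841940500, p(125)=3163127352, p(126)=3519222692, p(127)=3913864295, p(128)=4351078600, p(129)=4835271870, p(130)=5371315400, p(131)=5964539504, p(132)=6620830889, p(133)=7346629512, p(134)=8149040695, p(135)=9035836076, p(136)=10015581680, p(137)=11097645016, p(138)=12292341831, p(139)=13610949895, p(140)=15065878135, p(141)=16670689208, p(142)=18440293320, p(143)=20390982757, p(144)=22540654445, p(145)=24908858009, p(146)=27517052599, p(147)=30388671978, p(148)=33549419497, p(149)=37027355200, p(150)=40853235313, p(151)=45060624582, p(152)=49686288421, p(153)=54770336324, p(154)=60356673280, p(155)=66493182097, p(156)=73232243759, p(157)=80630964769, p(158)=88751778802, p(159)=97662728555, p(160)=107438159466, p(161)=118159068427, p(162)=129913904637, p(163)=142798995930, p(164)=156919475295, p(165)=172389800255, p(166)=189334822579, p(167)=207890420102, p(168)=228204732751, p(169)=250438925115, p(170)=274768617130, p(171)=301384802048, p(172)=330495499613, p(173)=362326859895, p(174)=397125074750, p(175)=435157697830, p(176)=476715857290, p(177)=522115831195, p(178)=571701605655, p(179)=625846753120, p(180)=684957390936, p(181)=749474411781, p(182)=819876908323, p(183)=896684817527, p(184)=980462880430, p(185)=1071823774337, p(186)=1171432692373, p(187)=1280011042268, p(188)=1398341745571, p(189)=1527273599625, p(190)=1667727404093.
Final step: p(191) = p(190) + p(189) - p(186) - p(184) + p(179) + p(176) - p(169) - p(165) + p(156) + p(151) - p(140) - p(134) + p(121) + p(114) - p(99) - p(91) + p(74) + p(65) - p(46) - p(36) + p(15) + p(4)
= 1667727404093 + 1527273599625 - 1171432692373 - 980462880430 + 625846753120 + 476715857290 - 250438925115 - 172389800255 + 73232243759 + 45060624582 - 15065878135 - 8149040695 + 2056148051 + 952050665 - 169229875 - 64112359 + 7089500 + 2012558 - 105558 - 17977 + 176 + 5
= 1820701100652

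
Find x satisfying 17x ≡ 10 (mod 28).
x ≡ 22 (mod 28)

gcd(17, 28) = 1, which divides 10, so solutions exist.
Find 17^(-1) mod 28 by the extended Euclidean algorithm:
28 = 1 × 17 + 11  ⟹  11 = (1)·28 + (-1)·17
17 = 1 × 11 + 6  ⟹  6 = (-1)·28 + (2)·17
11 = 1 × 6 + 5  ⟹  5 = (2)·28 + (-3)·17
6 = 1 × 5 + 1  ⟹  1 = (-3)·28 + (5)·17
So (5)·17 ≡ 1 (mod 28), i.e. 17^(-1) ≡ 5 (mod 28).
x ≡ 5 × 10 = 50 ≡ 22 (mod 28).
Check: 17 × 22 = 374 ≡ 10 (mod 28).
Unique solution: x ≡ 22 (mod 28)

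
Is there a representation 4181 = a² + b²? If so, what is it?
34² + 55² (a=34, b=55)

Factorization: 4181 = 37 × 113
By Fermat: n is sum of two squares iff every prime p ≡ 3 (mod 4) appears to even power.
All primes ≡ 3 (mod 4) appear to even power.
Search a = 0, 1, 2, … for 4181 - a² a perfect square: first hit at a = 34: 4181 - 1156 = 3025 = 55².
4181 = 34² + 55² = 1156 + 3025 ✓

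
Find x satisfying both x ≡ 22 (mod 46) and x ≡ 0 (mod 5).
160

Using Chinese Remainder Theorem:
M = 46 × 5 = 230
M1 = 5, M2 = 46
y1 = 5^(-1) mod 46 = 37
y2 = 46^(-1) mod 5 = 1
x = (22×5×37 + 0×46×1) mod 230 = 160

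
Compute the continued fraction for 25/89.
[0; 3, 1, 1, 3, 1, 2]

Euclidean algorithm steps:
25 = 0 × 89 + 25
89 = 3 × 25 + 14
25 = 1 × 14 + 11
14 = 1 × 11 + 3
11 = 3 × 3 + 2
3 = 1 × 2 + 1
2 = 2 × 1 + 0
Continued fraction: [0; 3, 1, 1, 3, 1, 2]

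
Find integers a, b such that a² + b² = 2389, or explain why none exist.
25² + 42² (a=25, b=42)

Factorization: 2389 = 2389
By Fermat: n is sum of two squares iff every prime p ≡ 3 (mod 4) appears to even power.
All primes ≡ 3 (mod 4) appear to even power.
Search a = 0, 1, 2, … for 2389 - a² a perfect square: first hit at a = 25: 2389 - 625 = 1764 = 42².
2389 = 25² + 42² = 625 + 1764 ✓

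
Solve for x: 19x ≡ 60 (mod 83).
x ≡ 25 (mod 83)

gcd(19, 83) = 1, which divides 60, so solutions exist.
Find 19^(-1) mod 83 by the extended Euclidean algorithm:
83 = 4 × 19 + 7  ⟹  7 = (1)·83 + (-4)·19
19 = 2 × 7 + 5  ⟹  5 = (-2)·83 + (9)·19
7 = 1 × 5 + 2  ⟹  2 = (3)·83 + (-13)·19
5 = 2 × 2 + 1  ⟹  1 = (-8)·83 + (35)·19
So (35)·19 ≡ 1 (mod 83), i.e. 19^(-1) ≡ 35 (mod 83).
x ≡ 35 × 60 = 2100 ≡ 25 (mod 83).
Check: 19 × 25 = 475 ≡ 60 (mod 83).
Unique solution: x ≡ 25 (mod 83)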